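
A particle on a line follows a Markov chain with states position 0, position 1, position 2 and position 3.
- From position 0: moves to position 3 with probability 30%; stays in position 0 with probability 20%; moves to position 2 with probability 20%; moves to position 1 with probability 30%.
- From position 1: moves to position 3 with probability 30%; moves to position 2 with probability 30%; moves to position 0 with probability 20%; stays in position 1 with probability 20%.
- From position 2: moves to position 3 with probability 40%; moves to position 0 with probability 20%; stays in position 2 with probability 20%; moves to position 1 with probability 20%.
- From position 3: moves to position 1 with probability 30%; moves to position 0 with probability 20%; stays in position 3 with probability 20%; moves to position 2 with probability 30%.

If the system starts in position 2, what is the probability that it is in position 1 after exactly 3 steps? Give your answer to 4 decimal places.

0.2480

Propagate the distribution vector 3 steps from position 2.
After 0 steps: (0.0000, 0.0000, 1.0000, 0.0000)
After 1 step: (0.2000, 0.2000, 0.2000, 0.4000)
After 2 steps: (0.2000, 0.2600, 0.2600, 0.2800)
After 3 steps: (0.2000, 0.2480, 0.2540, 0.2980)
P(in position 1 after 3 steps) = 0.2480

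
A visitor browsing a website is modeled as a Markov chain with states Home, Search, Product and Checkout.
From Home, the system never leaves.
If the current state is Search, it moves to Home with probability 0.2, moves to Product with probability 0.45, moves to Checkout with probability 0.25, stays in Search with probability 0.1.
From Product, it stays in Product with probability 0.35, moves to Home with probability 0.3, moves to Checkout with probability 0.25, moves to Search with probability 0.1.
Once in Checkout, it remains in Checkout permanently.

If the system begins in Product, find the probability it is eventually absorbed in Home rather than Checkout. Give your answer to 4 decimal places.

Let h(s) be the probability of absorption at Home starting from transient state s. Then h(Home) = 1 and h(Checkout) = 0. By first-step analysis:
h(Search) = 0.2·1 + 0.1·h(Search) + 0.45·h(Product) + 0.25·0
h(Product) = 0.3·1 + 0.1·h(Search) + 0.35·h(Product) + 0.25·0
Solving: h(Search) = 0.4907, h(Product) = 0.5370.
Starting from Product, the probability is 0.5370.

0.5370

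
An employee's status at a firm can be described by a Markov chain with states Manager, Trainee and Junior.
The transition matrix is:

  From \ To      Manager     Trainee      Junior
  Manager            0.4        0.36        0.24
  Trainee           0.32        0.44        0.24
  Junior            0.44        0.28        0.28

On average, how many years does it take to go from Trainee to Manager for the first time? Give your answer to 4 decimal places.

Let t(s) be the expected number of years to first reach Manager from state s, with t(Manager) = 0. Conditioning on the first year:
t(Trainee) = 1 + 0.44·t(Trainee) + 0.24·t(Junior)
t(Junior) = 1 + 0.28·t(Trainee) + 0.28·t(Junior)
Solving: t(Trainee) = 2.8571, t(Junior) = 2.5000.
Expected years from Trainee to Manager: 2.8571.

2.8571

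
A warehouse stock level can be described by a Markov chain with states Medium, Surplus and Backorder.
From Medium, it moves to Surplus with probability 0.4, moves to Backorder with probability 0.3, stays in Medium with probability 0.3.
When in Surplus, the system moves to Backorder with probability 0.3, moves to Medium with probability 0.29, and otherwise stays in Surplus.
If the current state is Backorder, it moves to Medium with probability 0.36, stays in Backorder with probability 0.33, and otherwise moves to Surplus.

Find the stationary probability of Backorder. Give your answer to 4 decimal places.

0.3093

Let the stationary distribution be π with π = πP and π_1 + π_2 + π_3 = 1.
π_1 = 0.3·π_1 + 0.29·π_2 + 0.36·π_3
π_2 = 0.4·π_1 + 0.41·π_2 + 0.31·π_3
Solving with the normalization constraint gives π = (0.3148, 0.3759, 0.3093).
So the stationary probability of Backorder is 0.3093.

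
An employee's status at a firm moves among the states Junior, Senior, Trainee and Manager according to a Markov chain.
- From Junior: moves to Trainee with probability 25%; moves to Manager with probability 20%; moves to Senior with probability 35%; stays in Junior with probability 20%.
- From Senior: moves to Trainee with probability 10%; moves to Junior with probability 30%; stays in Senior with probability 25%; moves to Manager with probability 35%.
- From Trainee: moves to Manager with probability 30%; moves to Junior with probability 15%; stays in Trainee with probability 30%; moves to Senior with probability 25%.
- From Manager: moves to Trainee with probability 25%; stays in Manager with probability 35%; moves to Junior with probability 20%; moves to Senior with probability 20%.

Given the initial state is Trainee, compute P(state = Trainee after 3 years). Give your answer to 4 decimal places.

0.2239

Propagate the distribution vector 3 years from Trainee.
After 0 years: (0.0000, 0.0000, 1.0000, 0.0000)
After 1 year: (0.1500, 0.2500, 0.3000, 0.3000)
After 2 years: (0.2100, 0.2500, 0.2275, 0.3125)
After 3 years: (0.2136, 0.2554, 0.2239, 0.3071)
P(in Trainee after 3 years) = 0.2239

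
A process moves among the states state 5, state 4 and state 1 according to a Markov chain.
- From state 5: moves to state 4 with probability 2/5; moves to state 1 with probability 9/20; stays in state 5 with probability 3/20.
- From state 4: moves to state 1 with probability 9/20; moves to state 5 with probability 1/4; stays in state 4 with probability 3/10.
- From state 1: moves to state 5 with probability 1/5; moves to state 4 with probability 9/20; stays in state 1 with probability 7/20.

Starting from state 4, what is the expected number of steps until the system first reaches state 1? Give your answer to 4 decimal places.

2.2222

Let t(s) be the expected number of steps to first reach state 1 from state s, with t(state 1) = 0. Conditioning on the first step:
t(state 5) = 1 + 0.15·t(state 5) + 0.4·t(state 4)
t(state 4) = 1 + 0.25·t(state 5) + 0.3·t(state 4)
Solving: t(state 5) = 2.2222, t(state 4) = 2.2222.
Expected steps from state 4 to state 1: 2.2222.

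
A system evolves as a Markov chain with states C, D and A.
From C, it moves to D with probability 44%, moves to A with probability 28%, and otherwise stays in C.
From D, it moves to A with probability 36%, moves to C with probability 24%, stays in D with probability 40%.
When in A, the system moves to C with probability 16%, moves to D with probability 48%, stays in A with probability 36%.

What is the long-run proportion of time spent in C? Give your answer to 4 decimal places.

Let the stationary distribution be π with π = πP and π_1 + π_2 + π_3 = 1.
π_1 = 0.28·π_1 + 0.24·π_2 + 0.16·π_3
π_2 = 0.44·π_1 + 0.4·π_2 + 0.48·π_3
Solving with the normalization constraint gives π = (0.2215, 0.4362, 0.3423).
So the stationary probability of C is 0.2215.

0.2215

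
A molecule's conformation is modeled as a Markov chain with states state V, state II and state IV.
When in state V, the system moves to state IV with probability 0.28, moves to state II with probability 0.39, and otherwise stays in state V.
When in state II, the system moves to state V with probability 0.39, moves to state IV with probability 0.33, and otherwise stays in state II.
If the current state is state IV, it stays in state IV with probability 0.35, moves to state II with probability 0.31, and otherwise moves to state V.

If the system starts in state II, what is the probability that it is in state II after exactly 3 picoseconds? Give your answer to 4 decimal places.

Propagate the distribution vector 3 picoseconds from state II.
After 0 picoseconds: (0.0000, 1.0000, 0.0000)
After 1 picosecond: (0.3900, 0.2800, 0.3300)
After 2 picoseconds: (0.3501, 0.3328, 0.3171)
After 3 picoseconds: (0.3531, 0.3280, 0.3188)
P(in state II after 3 picoseconds) = 0.3280

0.3280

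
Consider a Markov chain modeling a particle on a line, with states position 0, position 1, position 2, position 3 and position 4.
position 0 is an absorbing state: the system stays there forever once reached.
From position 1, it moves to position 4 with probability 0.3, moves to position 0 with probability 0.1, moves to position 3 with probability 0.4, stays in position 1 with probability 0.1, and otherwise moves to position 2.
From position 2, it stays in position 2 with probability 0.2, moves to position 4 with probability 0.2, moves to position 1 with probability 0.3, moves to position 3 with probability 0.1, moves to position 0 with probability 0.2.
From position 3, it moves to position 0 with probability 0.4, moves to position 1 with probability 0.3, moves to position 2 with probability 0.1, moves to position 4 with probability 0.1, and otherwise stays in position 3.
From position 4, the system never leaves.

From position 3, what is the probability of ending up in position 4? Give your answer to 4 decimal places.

Let h(s) be the probability of absorption at position 4 starting from transient state s. Then h(position 4) = 1 and h(position 0) = 0. By first-step analysis:
h(position 1) = 0.1·0 + 0.1·h(position 1) + 0.1·h(position 2) + 0.4·h(position 3) + 0.3·1
h(position 2) = 0.2·0 + 0.3·h(position 1) + 0.2·h(position 2) + 0.1·h(position 3) + 0.2·1
h(position 3) = 0.4·0 + 0.3·h(position 1) + 0.1·h(position 2) + 0.1·h(position 3) + 0.1·1
Solving: h(position 1) = 0.5429, h(position 2) = 0.4970, h(position 3) = 0.3473.
Starting from position 3, the probability is 0.3473.

0.3473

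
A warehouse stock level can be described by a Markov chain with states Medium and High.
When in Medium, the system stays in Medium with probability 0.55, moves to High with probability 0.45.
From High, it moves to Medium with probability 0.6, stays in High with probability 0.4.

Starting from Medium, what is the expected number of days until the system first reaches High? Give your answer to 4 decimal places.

2.2222

Let t(s) be the expected number of days to first reach High from state s, with t(High) = 0. Conditioning on the first day:
t(Medium) = 1 + 0.55·t(Medium)
Solving: t(Medium) = 2.2222.
Expected days from Medium to High: 2.2222.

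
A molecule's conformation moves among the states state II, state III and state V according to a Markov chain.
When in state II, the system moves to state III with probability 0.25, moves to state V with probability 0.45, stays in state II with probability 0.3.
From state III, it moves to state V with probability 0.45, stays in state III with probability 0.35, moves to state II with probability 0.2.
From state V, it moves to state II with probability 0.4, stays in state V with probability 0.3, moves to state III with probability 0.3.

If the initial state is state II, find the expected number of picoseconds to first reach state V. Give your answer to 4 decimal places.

Let t(s) be the expected number of picoseconds to first reach state V from state s, with t(state V) = 0. Conditioning on the first picosecond:
t(state II) = 1 + 0.3·t(state II) + 0.25·t(state III)
t(state III) = 1 + 0.2·t(state II) + 0.35·t(state III)
Solving: t(state II) = 2.2222, t(state III) = 2.2222.
Expected picoseconds from state II to state V: 2.2222.

2.2222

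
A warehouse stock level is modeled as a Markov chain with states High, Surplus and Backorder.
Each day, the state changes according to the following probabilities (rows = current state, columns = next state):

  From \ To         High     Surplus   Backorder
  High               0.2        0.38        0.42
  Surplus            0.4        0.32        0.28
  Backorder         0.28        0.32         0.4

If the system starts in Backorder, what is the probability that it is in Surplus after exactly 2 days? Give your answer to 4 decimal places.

0.3368

Sum over the intermediate state after 1 day:
P = P(Backorder→High)·P(High→Surplus) + P(Backorder→Surplus)·P(Surplus→Surplus) + P(Backorder→Backorder)·P(Backorder→Surplus)
  = 0.28×0.38 + 0.32×0.32 + 0.4×0.32
  = 0.1064 + 0.1024 + 0.1280 = 0.3368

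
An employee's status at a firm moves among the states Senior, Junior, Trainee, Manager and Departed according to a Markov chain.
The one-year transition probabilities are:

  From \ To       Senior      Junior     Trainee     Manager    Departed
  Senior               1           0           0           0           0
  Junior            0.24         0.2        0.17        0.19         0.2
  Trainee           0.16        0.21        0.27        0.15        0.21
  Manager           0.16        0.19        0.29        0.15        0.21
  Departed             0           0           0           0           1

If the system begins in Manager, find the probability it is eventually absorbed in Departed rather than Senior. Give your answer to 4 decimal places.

0.5420

Let h(s) be the probability of absorption at Departed starting from transient state s. Then h(Departed) = 1 and h(Senior) = 0. By first-step analysis:
h(Junior) = 0.24·0 + 0.2·h(Junior) + 0.17·h(Trainee) + 0.19·h(Manager) + 0.2·1
h(Trainee) = 0.16·0 + 0.21·h(Junior) + 0.27·h(Trainee) + 0.15·h(Manager) + 0.21·1
h(Manager) = 0.16·0 + 0.19·h(Junior) + 0.29·h(Trainee) + 0.15·h(Manager) + 0.21·1
Solving: h(Junior) = 0.4937, h(Trainee) = 0.5411, h(Manager) = 0.5420.
Starting from Manager, the probability is 0.5420.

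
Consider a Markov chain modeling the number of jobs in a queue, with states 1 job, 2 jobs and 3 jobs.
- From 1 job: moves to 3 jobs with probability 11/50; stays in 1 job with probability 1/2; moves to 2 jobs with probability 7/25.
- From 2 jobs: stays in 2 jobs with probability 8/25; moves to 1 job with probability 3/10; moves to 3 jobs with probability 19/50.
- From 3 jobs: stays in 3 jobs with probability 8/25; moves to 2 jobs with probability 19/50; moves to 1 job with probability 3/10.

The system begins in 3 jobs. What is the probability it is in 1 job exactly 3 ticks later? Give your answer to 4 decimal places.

0.3720

Propagate the distribution vector 3 ticks from 3 jobs.
After 0 ticks: (0.0000, 0.0000, 1.0000)
After 1 tick: (0.3000, 0.3800, 0.3200)
After 2 ticks: (0.3600, 0.3272, 0.3128)
After 3 ticks: (0.3720, 0.3244, 0.3036)
P(in 1 job after 3 ticks) = 0.3720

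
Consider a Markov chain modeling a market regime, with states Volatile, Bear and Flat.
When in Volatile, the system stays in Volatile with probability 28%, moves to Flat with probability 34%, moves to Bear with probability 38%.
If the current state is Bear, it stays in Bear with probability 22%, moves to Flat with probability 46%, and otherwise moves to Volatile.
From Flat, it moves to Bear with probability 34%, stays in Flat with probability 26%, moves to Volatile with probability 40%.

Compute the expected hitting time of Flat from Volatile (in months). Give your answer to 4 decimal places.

2.6364

Let t(s) be the expected number of months to first reach Flat from state s, with t(Flat) = 0. Conditioning on the first month:
t(Volatile) = 1 + 0.28·t(Volatile) + 0.38·t(Bear)
t(Bear) = 1 + 0.32·t(Volatile) + 0.22·t(Bear)
Solving: t(Volatile) = 2.6364, t(Bear) = 2.3636.
Expected months from Volatile to Flat: 2.6364.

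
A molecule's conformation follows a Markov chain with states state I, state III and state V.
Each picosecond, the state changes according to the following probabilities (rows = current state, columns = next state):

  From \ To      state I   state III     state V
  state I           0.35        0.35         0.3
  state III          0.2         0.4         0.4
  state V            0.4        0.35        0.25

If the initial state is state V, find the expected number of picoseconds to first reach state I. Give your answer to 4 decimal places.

3.0645

Let t(s) be the expected number of picoseconds to first reach state I from state s, with t(state I) = 0. Conditioning on the first picosecond:
t(state III) = 1 + 0.4·t(state III) + 0.4·t(state V)
t(state V) = 1 + 0.35·t(state III) + 0.25·t(state V)
Solving: t(state III) = 3.7097, t(state V) = 3.0645.
Expected picoseconds from state V to state I: 3.0645.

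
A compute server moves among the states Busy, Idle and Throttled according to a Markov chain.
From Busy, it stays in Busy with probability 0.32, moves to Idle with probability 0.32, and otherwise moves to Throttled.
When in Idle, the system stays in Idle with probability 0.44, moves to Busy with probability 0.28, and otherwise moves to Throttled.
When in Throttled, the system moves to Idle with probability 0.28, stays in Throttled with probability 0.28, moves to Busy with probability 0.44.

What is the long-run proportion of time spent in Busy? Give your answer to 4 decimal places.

0.3429

Let the stationary distribution be π with π = πP and π_1 + π_2 + π_3 = 1.
π_1 = 0.32·π_1 + 0.28·π_2 + 0.44·π_3
π_2 = 0.32·π_1 + 0.44·π_2 + 0.28·π_3
Solving with the normalization constraint gives π = (0.3429, 0.3497, 0.3074).
So the stationary probability of Busy is 0.3429.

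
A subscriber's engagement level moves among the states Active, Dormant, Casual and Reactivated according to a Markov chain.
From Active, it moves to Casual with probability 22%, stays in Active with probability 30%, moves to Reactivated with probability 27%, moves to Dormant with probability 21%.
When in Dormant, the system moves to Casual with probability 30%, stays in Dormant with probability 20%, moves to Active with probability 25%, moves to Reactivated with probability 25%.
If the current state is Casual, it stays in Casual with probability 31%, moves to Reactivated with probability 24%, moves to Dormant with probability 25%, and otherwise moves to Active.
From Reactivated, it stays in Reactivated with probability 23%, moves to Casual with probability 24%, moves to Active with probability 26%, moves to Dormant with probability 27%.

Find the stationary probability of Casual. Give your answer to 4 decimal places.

0.2677

Let the stationary distribution be π with π = πP and π_1 + π_2 + π_3 + π_4 = 1.
π_1 = 0.3·π_1 + 0.25·π_2 + 0.2·π_3 + 0.26·π_4
π_2 = 0.21·π_1 + 0.2·π_2 + 0.25·π_3 + 0.27·π_4
π_3 = 0.22·π_1 + 0.3·π_2 + 0.31·π_3 + 0.24·π_4
Solving with the normalization constraint gives π = (0.2517, 0.2332, 0.2677, 0.2474).
So the stationary probability of Casual is 0.2677.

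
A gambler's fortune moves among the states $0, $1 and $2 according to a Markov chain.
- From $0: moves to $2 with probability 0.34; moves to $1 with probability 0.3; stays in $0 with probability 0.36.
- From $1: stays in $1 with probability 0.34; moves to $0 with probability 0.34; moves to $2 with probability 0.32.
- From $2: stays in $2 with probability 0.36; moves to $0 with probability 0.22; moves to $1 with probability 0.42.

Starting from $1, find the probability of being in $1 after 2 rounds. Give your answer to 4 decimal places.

Sum over the intermediate state after 1 round:
P = P($1→$0)·P($0→$1) + P($1→$1)·P($1→$1) + P($1→$2)·P($2→$1)
  = 0.34×0.3 + 0.34×0.34 + 0.32×0.42
  = 0.1020 + 0.1156 + 0.1344 = 0.3520

0.3520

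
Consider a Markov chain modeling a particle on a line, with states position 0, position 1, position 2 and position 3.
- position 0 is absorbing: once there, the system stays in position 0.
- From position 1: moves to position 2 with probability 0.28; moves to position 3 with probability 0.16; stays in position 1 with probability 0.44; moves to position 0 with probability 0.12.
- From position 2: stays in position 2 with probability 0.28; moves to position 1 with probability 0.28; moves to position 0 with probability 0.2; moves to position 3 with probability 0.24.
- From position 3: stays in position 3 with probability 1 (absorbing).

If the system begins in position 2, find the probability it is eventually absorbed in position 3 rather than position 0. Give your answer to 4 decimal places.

Let h(s) be the probability of absorption at position 3 starting from transient state s. Then h(position 3) = 1 and h(position 0) = 0. By first-step analysis:
h(position 1) = 0.12·0 + 0.44·h(position 1) + 0.28·h(position 2) + 0.16·1
h(position 2) = 0.2·0 + 0.28·h(position 1) + 0.28·h(position 2) + 0.24·1
Solving: h(position 1) = 0.5616, h(position 2) = 0.5517.
Starting from position 2, the probability is 0.5517.

0.5517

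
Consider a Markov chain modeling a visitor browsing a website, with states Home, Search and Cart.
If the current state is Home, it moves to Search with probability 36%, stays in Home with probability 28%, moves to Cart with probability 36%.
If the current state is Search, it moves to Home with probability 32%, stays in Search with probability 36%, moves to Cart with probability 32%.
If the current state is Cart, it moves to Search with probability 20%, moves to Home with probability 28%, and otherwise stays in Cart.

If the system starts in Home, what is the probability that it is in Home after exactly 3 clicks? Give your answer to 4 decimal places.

0.2921

Propagate the distribution vector 3 clicks from Home.
After 0 clicks: (1.0000, 0.0000, 0.0000)
After 1 click: (0.2800, 0.3600, 0.3600)
After 2 clicks: (0.2944, 0.3024, 0.4032)
After 3 clicks: (0.2921, 0.2955, 0.4124)
P(in Home after 3 clicks) = 0.2921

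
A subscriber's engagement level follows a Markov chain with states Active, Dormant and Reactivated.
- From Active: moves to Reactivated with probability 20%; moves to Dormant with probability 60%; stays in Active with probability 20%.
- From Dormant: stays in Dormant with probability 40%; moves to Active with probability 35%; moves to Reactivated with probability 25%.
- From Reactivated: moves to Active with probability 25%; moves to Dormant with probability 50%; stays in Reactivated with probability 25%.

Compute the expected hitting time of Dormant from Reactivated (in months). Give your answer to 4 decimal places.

Let t(s) be the expected number of months to first reach Dormant from state s, with t(Dormant) = 0. Conditioning on the first month:
t(Active) = 1 + 0.2·t(Active) + 0.2·t(Reactivated)
t(Reactivated) = 1 + 0.25·t(Active) + 0.25·t(Reactivated)
Solving: t(Active) = 1.7273, t(Reactivated) = 1.9091.
Expected months from Reactivated to Dormant: 1.9091.

1.9091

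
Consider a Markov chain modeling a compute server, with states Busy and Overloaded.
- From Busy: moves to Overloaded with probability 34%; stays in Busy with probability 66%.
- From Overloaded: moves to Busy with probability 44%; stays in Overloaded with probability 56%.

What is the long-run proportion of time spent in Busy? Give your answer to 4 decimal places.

0.5641

Let the stationary distribution be π with π = πP and π_1 + π_2 = 1.
π_1 = 0.66·π_1 + 0.44·π_2
Solving with the normalization constraint gives π = (0.5641, 0.4359).
So the stationary probability of Busy is 0.5641.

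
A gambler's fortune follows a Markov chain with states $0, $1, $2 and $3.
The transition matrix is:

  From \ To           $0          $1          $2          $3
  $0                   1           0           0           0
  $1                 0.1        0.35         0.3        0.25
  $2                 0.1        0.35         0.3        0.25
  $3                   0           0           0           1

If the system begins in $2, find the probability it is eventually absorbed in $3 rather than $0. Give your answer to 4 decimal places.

Let h(s) be the probability of absorption at $3 starting from transient state s. Then h($3) = 1 and h($0) = 0. By first-step analysis:
h($1) = 0.1·0 + 0.35·h($1) + 0.3·h($2) + 0.25·1
h($2) = 0.1·0 + 0.35·h($1) + 0.3·h($2) + 0.25·1
Solving: h($1) = 0.7143, h($2) = 0.7143.
Starting from $2, the probability is 0.7143.

0.7143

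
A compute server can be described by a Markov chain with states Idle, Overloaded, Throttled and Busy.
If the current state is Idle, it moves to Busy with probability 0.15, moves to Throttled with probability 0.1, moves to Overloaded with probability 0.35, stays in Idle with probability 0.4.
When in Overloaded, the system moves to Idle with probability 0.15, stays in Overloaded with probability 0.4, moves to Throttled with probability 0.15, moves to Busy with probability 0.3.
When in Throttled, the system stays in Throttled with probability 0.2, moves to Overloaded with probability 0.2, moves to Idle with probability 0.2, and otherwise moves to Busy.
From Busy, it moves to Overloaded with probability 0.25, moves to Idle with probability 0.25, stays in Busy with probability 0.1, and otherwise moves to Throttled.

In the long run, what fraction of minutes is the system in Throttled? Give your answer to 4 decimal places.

0.2072

Let the stationary distribution be π with π = πP and π_1 + π_2 + π_3 + π_4 = 1.
π_1 = 0.4·π_1 + 0.15·π_2 + 0.2·π_3 + 0.25·π_4
π_2 = 0.35·π_1 + 0.4·π_2 + 0.2·π_3 + 0.25·π_4
π_3 = 0.1·π_1 + 0.15·π_2 + 0.2·π_3 + 0.4·π_4
Solving with the normalization constraint gives π = (0.2454, 0.3108, 0.2072, 0.2366).
So the stationary probability of Throttled is 0.2072.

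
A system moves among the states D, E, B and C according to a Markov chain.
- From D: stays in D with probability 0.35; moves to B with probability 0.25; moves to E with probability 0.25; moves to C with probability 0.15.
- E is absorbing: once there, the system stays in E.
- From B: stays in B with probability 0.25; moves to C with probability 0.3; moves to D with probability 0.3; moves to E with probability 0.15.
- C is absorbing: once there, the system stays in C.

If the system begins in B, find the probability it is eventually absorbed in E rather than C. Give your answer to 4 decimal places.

0.4182

Let h(s) be the probability of absorption at E starting from transient state s. Then h(E) = 1 and h(C) = 0. By first-step analysis:
h(D) = 0.35·h(D) + 0.25·1 + 0.25·h(B) + 0.15·0
h(B) = 0.3·h(D) + 0.15·1 + 0.25·h(B) + 0.3·0
Solving: h(D) = 0.5455, h(B) = 0.4182.
Starting from B, the probability is 0.4182.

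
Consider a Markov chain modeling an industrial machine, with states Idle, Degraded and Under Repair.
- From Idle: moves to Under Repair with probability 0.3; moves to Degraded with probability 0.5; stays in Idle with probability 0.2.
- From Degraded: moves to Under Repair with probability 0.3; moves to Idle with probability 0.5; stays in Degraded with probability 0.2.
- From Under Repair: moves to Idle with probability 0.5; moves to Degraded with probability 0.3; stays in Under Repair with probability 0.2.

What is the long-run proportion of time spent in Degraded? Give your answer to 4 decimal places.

0.3427

Let the stationary distribution be π with π = πP and π_1 + π_2 + π_3 = 1.
π_1 = 0.2·π_1 + 0.5·π_2 + 0.5·π_3
π_2 = 0.5·π_1 + 0.2·π_2 + 0.3·π_3
Solving with the normalization constraint gives π = (0.3846, 0.3427, 0.2727).
So the stationary probability of Degraded is 0.3427.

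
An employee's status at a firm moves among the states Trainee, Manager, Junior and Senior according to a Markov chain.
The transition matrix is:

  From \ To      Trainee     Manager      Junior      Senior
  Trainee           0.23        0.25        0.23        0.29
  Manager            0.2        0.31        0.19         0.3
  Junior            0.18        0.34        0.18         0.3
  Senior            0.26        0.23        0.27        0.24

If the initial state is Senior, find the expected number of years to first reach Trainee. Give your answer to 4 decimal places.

Let t(s) be the expected number of years to first reach Trainee from state s, with t(Trainee) = 0. Conditioning on the first year:
t(Manager) = 1 + 0.31·t(Manager) + 0.19·t(Junior) + 0.3·t(Senior)
t(Junior) = 1 + 0.34·t(Manager) + 0.18·t(Junior) + 0.3·t(Senior)
t(Senior) = 1 + 0.23·t(Manager) + 0.27·t(Junior) + 0.24·t(Senior)
Solving: t(Manager) = 4.6999, t(Junior) = 4.7930, t(Senior) = 4.4409.
Expected years from Senior to Trainee: 4.4409.

4.4409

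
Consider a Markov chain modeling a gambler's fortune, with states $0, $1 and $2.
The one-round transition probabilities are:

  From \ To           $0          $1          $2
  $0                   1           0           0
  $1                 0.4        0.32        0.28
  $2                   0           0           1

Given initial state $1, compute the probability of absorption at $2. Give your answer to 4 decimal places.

Let h(s) be the probability of absorption at $2 starting from transient state s. Then h($2) = 1 and h($0) = 0. By first-step analysis:
h($1) = 0.4·0 + 0.32·h($1) + 0.28·1
Solving: h($1) = 0.4118.
Starting from $1, the probability is 0.4118.

0.4118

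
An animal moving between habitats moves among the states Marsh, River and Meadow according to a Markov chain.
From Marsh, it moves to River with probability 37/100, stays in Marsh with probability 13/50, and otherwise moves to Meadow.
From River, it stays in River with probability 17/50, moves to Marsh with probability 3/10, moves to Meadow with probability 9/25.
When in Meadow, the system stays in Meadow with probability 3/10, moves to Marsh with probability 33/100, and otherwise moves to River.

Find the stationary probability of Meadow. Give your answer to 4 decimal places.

Let the stationary distribution be π with π = πP and π_1 + π_2 + π_3 = 1.
π_1 = 0.26·π_1 + 0.3·π_2 + 0.33·π_3
π_2 = 0.37·π_1 + 0.34·π_2 + 0.37·π_3
Solving with the normalization constraint gives π = (0.2983, 0.3592, 0.3424).
So the stationary probability of Meadow is 0.3424.

0.3424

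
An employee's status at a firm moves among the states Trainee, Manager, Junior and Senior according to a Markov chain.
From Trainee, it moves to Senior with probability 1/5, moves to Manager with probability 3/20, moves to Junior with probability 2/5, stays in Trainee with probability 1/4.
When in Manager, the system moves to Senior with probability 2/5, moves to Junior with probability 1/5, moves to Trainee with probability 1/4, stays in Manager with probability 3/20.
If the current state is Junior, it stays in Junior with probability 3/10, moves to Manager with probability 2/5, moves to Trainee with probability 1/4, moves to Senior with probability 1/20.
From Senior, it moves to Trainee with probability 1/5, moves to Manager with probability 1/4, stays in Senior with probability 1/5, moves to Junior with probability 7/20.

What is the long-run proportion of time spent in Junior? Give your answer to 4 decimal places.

Let the stationary distribution be π with π = πP and π_1 + π_2 + π_3 + π_4 = 1.
π_1 = 0.25·π_1 + 0.25·π_2 + 0.25·π_3 + 0.2·π_4
π_2 = 0.15·π_1 + 0.15·π_2 + 0.4·π_3 + 0.25·π_4
π_3 = 0.4·π_1 + 0.2·π_2 + 0.3·π_3 + 0.35·π_4
Solving with the normalization constraint gives π = (0.2398, 0.2477, 0.3094, 0.2031).
So the stationary probability of Junior is 0.3094.

0.3094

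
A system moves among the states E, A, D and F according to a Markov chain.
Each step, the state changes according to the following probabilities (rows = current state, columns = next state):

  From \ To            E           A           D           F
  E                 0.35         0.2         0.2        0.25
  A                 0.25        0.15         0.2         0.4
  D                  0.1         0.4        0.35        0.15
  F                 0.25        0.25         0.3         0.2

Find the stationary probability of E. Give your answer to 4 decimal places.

Let the stationary distribution be π with π = πP and π_1 + π_2 + π_3 + π_4 = 1.
π_1 = 0.35·π_1 + 0.25·π_2 + 0.1·π_3 + 0.25·π_4
π_2 = 0.2·π_1 + 0.15·π_2 + 0.4·π_3 + 0.25·π_4
π_3 = 0.2·π_1 + 0.2·π_2 + 0.35·π_3 + 0.3·π_4
Solving with the normalization constraint gives π = (0.2337, 0.2527, 0.2646, 0.2490).
So the stationary probability of E is 0.2337.

0.2337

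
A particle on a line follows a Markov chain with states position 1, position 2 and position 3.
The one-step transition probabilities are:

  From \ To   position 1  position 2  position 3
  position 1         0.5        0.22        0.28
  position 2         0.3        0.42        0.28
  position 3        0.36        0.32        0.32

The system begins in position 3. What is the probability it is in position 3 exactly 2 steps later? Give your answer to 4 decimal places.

Sum over the intermediate state after 1 step:
P = P(position 3→position 1)·P(position 1→position 3) + P(position 3→position 2)·P(position 2→position 3) + P(position 3→position 3)·P(position 3→position 3)
  = 0.36×0.28 + 0.32×0.28 + 0.32×0.32
  = 0.1008 + 0.0896 + 0.1024 = 0.2928

0.2928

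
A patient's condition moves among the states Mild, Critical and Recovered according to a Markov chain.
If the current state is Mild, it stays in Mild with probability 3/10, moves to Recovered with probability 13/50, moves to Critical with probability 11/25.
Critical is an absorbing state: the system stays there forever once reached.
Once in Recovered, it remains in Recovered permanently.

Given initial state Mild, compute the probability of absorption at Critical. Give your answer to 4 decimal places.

0.6286

Let h(s) be the probability of absorption at Critical starting from transient state s. Then h(Critical) = 1 and h(Recovered) = 0. By first-step analysis:
h(Mild) = 0.3·h(Mild) + 0.44·1 + 0.26·0
Solving: h(Mild) = 0.6286.
Starting from Mild, the probability is 0.6286.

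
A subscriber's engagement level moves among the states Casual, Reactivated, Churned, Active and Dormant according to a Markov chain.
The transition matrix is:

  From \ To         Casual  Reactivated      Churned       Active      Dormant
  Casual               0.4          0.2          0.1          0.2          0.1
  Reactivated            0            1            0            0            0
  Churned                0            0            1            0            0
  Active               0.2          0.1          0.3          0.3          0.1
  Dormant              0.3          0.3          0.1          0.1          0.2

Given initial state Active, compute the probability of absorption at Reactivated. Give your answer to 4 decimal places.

0.3978

Let h(s) be the probability of absorption at Reactivated starting from transient state s. Then h(Reactivated) = 1 and h(Churned) = 0. By first-step analysis:
h(Casual) = 0.4·h(Casual) + 0.2·1 + 0.1·0 + 0.2·h(Active) + 0.1·h(Dormant)
h(Active) = 0.2·h(Casual) + 0.1·1 + 0.3·0 + 0.3·h(Active) + 0.1·h(Dormant)
h(Dormant) = 0.3·h(Casual) + 0.3·1 + 0.1·0 + 0.1·h(Active) + 0.2·h(Dormant)
Solving: h(Casual) = 0.5725, h(Active) = 0.3978, h(Dormant) = 0.6394.
Starting from Active, the probability is 0.3978.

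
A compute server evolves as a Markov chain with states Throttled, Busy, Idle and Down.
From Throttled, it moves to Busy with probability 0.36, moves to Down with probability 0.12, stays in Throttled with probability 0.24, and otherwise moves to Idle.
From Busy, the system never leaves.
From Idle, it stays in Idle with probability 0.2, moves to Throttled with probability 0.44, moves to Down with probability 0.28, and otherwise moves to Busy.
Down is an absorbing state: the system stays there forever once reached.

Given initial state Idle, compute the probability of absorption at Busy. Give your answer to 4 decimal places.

0.4521

Let h(s) be the probability of absorption at Busy starting from transient state s. Then h(Busy) = 1 and h(Down) = 0. By first-step analysis:
h(Throttled) = 0.24·h(Throttled) + 0.36·1 + 0.28·h(Idle) + 0.12·0
h(Idle) = 0.44·h(Throttled) + 0.08·1 + 0.2·h(Idle) + 0.28·0
Solving: h(Throttled) = 0.6403, h(Idle) = 0.4521.
Starting from Idle, the probability is 0.4521.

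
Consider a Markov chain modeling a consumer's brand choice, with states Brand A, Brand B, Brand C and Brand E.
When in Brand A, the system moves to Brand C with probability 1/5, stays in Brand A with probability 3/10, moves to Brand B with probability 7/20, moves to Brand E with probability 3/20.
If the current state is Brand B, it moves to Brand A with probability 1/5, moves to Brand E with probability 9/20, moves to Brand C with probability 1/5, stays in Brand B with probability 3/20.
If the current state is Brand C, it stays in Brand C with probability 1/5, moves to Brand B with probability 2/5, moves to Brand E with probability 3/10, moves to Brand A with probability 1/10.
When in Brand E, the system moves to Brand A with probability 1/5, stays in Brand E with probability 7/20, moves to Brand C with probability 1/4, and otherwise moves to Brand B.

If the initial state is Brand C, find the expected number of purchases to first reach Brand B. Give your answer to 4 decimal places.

2.9952

Let t(s) be the expected number of purchases to first reach Brand B from state s, with t(Brand B) = 0. Conditioning on the first purchase:
t(Brand A) = 1 + 0.3·t(Brand A) + 0.2·t(Brand C) + 0.15·t(Brand E)
t(Brand C) = 1 + 0.1·t(Brand A) + 0.2·t(Brand C) + 0.3·t(Brand E)
t(Brand E) = 1 + 0.2·t(Brand A) + 0.25·t(Brand C) + 0.35·t(Brand E)
Solving: t(Brand A) = 3.0628, t(Brand C) = 2.9952, t(Brand E) = 3.6329.
Expected purchases from Brand C to Brand B: 2.9952.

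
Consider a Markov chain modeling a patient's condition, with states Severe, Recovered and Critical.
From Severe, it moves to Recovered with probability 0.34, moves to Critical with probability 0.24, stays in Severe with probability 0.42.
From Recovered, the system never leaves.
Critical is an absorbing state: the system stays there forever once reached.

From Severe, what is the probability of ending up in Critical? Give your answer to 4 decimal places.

0.4138

Let h(s) be the probability of absorption at Critical starting from transient state s. Then h(Critical) = 1 and h(Recovered) = 0. By first-step analysis:
h(Severe) = 0.42·h(Severe) + 0.34·0 + 0.24·1
Solving: h(Severe) = 0.4138.
Starting from Severe, the probability is 0.4138.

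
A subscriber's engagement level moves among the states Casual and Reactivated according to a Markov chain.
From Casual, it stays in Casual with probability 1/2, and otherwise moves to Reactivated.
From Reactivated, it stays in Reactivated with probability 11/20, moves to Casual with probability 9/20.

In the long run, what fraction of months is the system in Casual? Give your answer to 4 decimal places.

Let the stationary distribution be π with π = πP and π_1 + π_2 = 1.
π_1 = 0.5·π_1 + 0.45·π_2
Solving with the normalization constraint gives π = (0.4737, 0.5263).
So the stationary probability of Casual is 0.4737.

0.4737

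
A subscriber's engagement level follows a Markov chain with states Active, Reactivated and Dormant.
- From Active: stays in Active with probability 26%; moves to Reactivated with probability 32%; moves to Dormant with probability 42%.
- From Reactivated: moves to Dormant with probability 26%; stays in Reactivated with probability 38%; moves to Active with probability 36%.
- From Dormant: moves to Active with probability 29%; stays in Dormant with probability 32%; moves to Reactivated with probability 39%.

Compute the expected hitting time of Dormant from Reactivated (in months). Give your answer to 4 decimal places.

3.2014

Let t(s) be the expected number of months to first reach Dormant from state s, with t(Dormant) = 0. Conditioning on the first month:
t(Active) = 1 + 0.26·t(Active) + 0.32·t(Reactivated)
t(Reactivated) = 1 + 0.36·t(Active) + 0.38·t(Reactivated)
Solving: t(Active) = 2.7357, t(Reactivated) = 3.2014.
Expected months from Reactivated to Dormant: 3.2014.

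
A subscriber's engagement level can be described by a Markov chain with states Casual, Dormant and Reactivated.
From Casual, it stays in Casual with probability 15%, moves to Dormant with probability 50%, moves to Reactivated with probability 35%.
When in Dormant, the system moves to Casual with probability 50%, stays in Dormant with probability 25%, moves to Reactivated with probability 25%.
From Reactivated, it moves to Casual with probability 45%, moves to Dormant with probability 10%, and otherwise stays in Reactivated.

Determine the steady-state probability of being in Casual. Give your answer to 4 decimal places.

Let the stationary distribution be π with π = πP and π_1 + π_2 + π_3 = 1.
π_1 = 0.15·π_1 + 0.5·π_2 + 0.45·π_3
π_2 = 0.5·π_1 + 0.25·π_2 + 0.1·π_3
Solving with the normalization constraint gives π = (0.3571, 0.2857, 0.3571).
So the stationary probability of Casual is 0.3571.

0.3571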